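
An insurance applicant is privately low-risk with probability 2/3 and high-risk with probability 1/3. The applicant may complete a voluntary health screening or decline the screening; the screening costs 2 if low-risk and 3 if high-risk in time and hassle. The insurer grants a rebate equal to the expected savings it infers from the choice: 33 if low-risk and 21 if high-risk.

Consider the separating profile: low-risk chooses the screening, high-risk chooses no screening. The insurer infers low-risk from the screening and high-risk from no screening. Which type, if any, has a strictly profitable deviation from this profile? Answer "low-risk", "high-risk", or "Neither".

The screening pays 33; no screening pays 21.
low-risk: assigned the screening, nets 33 − 2 = 31; deviating to no screening nets 21.
high-risk: assigned no screening, nets 21; deviating to the screening nets 33 − 3 = 30.
The high-risk type gains 9 by deviating.

high-risk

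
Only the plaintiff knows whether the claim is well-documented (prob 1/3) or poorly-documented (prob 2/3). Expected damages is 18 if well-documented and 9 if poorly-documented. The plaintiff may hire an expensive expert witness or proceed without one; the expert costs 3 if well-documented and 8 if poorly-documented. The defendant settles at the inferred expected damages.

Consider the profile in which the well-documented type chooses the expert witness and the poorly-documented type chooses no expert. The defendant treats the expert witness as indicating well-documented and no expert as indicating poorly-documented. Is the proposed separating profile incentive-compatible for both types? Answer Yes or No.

Under these beliefs, the expert witness earns settlement 18 and no expert earns settlement 9.
well-documented: the expert witness nets 18 − 3 = 15; no expert nets 9. well-documented prefers the expert witness.
poorly-documented: the expert witness nets 18 − 8 = 10; no expert nets 9. poorly-documented would deviate to the expert witness.
poorly-documented has a profitable deviation, so the profile is not an equilibrium.

No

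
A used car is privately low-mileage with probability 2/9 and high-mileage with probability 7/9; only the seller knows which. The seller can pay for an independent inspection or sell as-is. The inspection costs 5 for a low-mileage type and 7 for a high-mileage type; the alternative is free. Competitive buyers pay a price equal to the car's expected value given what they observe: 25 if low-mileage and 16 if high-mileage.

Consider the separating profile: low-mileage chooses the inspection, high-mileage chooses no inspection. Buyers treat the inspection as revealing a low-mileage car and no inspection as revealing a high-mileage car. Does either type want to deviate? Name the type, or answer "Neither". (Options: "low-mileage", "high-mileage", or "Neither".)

The inspection pays 25; no inspection pays 16.
low-mileage: assigned the inspection, nets 25 − 5 = 20; deviating to no inspection nets 16.
high-mileage: assigned no inspection, nets 16; deviating to the inspection nets 25 − 7 = 18.
The high-mileage type gains 2 by deviating.

high-mileage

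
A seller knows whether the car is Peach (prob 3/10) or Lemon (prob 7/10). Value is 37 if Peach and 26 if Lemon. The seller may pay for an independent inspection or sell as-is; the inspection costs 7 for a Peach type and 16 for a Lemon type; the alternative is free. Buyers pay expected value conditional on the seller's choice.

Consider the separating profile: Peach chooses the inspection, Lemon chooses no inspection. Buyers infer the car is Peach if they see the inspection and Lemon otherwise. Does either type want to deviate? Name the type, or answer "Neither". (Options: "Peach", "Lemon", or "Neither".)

The inspection pays 37; no inspection pays 26.
Peach: assigned the inspection, nets 37 − 7 = 30; deviating to no inspection nets 26.
Lemon: assigned no inspection, nets 26; deviating to the inspection nets 37 − 16 = 21.
Both types strictly prefer their assigned action; no profitable deviation.

Neither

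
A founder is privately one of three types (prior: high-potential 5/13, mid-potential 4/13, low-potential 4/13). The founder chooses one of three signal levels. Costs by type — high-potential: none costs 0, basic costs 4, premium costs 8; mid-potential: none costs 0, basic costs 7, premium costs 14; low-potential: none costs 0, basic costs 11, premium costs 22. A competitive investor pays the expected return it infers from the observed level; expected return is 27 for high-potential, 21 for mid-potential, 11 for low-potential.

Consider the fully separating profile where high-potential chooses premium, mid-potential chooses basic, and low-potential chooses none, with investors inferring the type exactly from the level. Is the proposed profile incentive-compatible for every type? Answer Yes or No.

Separating valuations: premium → 27, basic → 21, none → 11.
high-potential (assigned premium): none: 11 − 0 = 11; basic: 21 − 4 = 17; premium: 27 − 8 = 19. high-potential stays.
mid-potential (assigned basic): none: 11 − 0 = 11; basic: 21 − 7 = 14; premium: 27 − 14 = 13. mid-potential stays.
low-potential (assigned none): none: 11 − 0 = 11; basic: 21 − 11 = 10; premium: 27 − 22 = 5. low-potential stays.
Every type prefers its assigned level; separation holds.

Yes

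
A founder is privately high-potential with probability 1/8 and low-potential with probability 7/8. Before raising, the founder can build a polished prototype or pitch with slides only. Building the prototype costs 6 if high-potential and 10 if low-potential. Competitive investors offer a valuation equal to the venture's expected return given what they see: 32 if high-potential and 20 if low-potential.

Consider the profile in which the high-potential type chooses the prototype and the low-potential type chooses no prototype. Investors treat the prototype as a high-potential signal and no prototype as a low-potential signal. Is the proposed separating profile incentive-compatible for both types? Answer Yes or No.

No

Under these beliefs, the prototype earns valuation 32 and no prototype earns valuation 20.
high-potential: the prototype nets 32 − 6 = 26; no prototype nets 20. high-potential prefers the prototype.
low-potential: the prototype nets 32 − 10 = 22; no prototype nets 20. low-potential would deviate to the prototype.
low-potential has a profitable deviation, so the profile is not an equilibrium.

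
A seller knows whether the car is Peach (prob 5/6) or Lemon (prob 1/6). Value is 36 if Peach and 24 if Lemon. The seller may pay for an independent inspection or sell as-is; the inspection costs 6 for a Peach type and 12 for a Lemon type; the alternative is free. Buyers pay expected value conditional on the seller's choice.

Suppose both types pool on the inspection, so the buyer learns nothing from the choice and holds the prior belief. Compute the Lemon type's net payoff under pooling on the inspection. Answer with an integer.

Pooled price = 5/6·36 + 1/6·24 = 34.
Lemon pays cost 12 for the inspection, so net payoff = 34 − 12 = 22.

22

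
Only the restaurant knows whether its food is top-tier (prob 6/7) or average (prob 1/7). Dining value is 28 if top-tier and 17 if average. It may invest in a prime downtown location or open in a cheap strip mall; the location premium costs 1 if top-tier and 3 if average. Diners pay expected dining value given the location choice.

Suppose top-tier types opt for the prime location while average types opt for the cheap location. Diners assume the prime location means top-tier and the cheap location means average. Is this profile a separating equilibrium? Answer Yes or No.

No

Under these beliefs, the prime location earns price premium 28 and the cheap location earns price premium 17.
top-tier: the prime location nets 28 − 1 = 27; the cheap location nets 17. top-tier prefers the prime location.
average: the prime location nets 28 − 3 = 25; the cheap location nets 17. average would deviate to the prime location.
average has a profitable deviation, so the profile is not an equilibrium.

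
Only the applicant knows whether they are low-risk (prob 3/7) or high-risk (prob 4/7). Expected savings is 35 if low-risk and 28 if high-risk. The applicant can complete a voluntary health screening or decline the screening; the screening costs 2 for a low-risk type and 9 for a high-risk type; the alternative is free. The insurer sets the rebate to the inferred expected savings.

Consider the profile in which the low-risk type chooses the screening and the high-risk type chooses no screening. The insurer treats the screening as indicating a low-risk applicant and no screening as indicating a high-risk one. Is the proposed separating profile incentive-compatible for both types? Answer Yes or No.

Yes

Under these beliefs, the screening earns rebate 35 and no screening earns rebate 28.
low-risk: the screening nets 35 − 2 = 33; no screening nets 28. low-risk prefers the screening.
high-risk: the screening nets 35 − 9 = 26; no screening nets 28. high-risk prefers no screening.
Neither type deviates, so the separating profile is an equilibrium.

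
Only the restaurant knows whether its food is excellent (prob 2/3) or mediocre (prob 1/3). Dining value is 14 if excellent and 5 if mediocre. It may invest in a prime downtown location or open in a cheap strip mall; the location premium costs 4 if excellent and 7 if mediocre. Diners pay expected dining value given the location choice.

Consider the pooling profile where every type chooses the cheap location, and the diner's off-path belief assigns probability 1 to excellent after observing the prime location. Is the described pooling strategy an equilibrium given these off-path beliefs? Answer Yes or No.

On path, the diner holds the prior and pays 2/3·14 + 1/3·5 = 11. Off path (the prime location), believing excellent, it pays 14.
excellent: the cheap location nets 11; the prime location nets 14 − 4 = 10. excellent stays.
mediocre: the cheap location nets 11; the prime location nets 14 − 7 = 7. mediocre stays.
No type deviates, so pooling is sustained.

Yes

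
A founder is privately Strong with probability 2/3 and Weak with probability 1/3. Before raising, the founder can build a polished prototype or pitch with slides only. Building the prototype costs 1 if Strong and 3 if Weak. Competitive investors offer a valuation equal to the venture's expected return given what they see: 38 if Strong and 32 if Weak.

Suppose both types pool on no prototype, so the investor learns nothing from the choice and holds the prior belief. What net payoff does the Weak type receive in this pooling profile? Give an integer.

36

Pooled valuation = 2/3·38 + 1/3·32 = 36.
Weak pays no cost for no prototype, so net payoff = 36.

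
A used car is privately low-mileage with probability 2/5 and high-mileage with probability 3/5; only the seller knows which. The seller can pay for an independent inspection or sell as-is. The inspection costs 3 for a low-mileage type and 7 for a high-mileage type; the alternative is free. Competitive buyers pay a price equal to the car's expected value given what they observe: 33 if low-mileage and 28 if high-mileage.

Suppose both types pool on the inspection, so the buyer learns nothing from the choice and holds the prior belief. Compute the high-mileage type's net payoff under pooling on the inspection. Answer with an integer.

Pooled price = 2/5·33 + 3/5·28 = 30.
high-mileage pays cost 7 for the inspection, so net payoff = 30 − 7 = 23.

23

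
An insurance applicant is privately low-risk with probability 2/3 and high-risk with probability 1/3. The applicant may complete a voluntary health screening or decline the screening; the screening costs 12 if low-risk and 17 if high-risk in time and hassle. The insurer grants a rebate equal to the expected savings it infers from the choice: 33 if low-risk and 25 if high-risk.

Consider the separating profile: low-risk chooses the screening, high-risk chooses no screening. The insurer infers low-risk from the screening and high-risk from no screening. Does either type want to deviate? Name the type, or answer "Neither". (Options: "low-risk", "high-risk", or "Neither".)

low-risk

The screening pays 33; no screening pays 25.
low-risk: assigned the screening, nets 33 − 12 = 21; deviating to no screening nets 25.
high-risk: assigned no screening, nets 25; deviating to the screening nets 33 − 17 = 16.
The low-risk type gains 4 by deviating.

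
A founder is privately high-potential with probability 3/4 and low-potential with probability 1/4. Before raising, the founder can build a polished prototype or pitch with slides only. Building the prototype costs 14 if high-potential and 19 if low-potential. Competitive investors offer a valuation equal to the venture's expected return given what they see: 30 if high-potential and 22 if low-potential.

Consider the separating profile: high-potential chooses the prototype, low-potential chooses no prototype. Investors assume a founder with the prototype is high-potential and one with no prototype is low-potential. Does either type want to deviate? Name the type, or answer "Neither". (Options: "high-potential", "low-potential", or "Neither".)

The prototype pays 30; no prototype pays 22.
high-potential: assigned the prototype, nets 30 − 14 = 16; deviating to no prototype nets 22.
low-potential: assigned no prototype, nets 22; deviating to the prototype nets 30 − 19 = 11.
The high-potential type gains 6 by deviating.

high-potential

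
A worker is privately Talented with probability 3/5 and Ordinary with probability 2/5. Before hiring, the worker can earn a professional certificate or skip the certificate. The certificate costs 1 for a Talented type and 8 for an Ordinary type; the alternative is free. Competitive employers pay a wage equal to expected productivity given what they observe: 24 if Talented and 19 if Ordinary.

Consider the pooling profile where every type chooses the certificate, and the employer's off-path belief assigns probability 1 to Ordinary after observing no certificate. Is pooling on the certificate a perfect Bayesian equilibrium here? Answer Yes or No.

No

On path, the employer holds the prior and pays 3/5·24 + 2/5·19 = 22. Off path (no certificate), believing Ordinary, it pays 19.
Talented: the certificate nets 22 − 1 = 21; no certificate nets 19. Talented stays.
Ordinary: the certificate nets 22 − 8 = 14; no certificate nets 19. Ordinary would deviate.
A type deviates, so pooling fails.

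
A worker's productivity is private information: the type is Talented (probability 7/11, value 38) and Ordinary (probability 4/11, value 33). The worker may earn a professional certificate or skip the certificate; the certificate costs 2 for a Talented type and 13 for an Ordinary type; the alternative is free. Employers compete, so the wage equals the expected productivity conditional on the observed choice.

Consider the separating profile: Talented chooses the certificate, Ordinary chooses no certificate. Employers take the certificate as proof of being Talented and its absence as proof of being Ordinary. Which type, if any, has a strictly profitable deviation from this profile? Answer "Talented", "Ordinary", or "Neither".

Neither

The certificate pays 38; no certificate pays 33.
Talented: assigned the certificate, nets 38 − 2 = 36; deviating to no certificate nets 33.
Ordinary: assigned no certificate, nets 33; deviating to the certificate nets 38 − 13 = 25.
Both types strictly prefer their assigned action; no profitable deviation.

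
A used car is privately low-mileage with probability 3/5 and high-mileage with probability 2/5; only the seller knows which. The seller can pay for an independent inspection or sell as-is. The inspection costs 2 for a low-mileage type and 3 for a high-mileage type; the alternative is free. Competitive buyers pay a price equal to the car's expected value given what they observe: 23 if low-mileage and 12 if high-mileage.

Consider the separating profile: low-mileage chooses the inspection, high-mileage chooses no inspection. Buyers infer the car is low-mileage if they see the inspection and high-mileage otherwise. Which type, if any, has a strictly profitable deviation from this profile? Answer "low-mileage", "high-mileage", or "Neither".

The inspection pays 23; no inspection pays 12.
low-mileage: assigned the inspection, nets 23 − 2 = 21; deviating to no inspection nets 12.
high-mileage: assigned no inspection, nets 12; deviating to the inspection nets 23 − 3 = 20.
The high-mileage type gains 8 by deviating.

high-mileage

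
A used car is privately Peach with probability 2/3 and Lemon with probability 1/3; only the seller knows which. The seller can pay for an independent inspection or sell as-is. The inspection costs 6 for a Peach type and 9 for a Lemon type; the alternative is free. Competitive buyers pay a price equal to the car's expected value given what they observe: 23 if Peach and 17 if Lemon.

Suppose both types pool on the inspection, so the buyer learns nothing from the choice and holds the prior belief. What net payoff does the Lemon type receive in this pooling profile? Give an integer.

12

Pooled price = 2/3·23 + 1/3·17 = 21.
Lemon pays cost 9 for the inspection, so net payoff = 21 − 9 = 12.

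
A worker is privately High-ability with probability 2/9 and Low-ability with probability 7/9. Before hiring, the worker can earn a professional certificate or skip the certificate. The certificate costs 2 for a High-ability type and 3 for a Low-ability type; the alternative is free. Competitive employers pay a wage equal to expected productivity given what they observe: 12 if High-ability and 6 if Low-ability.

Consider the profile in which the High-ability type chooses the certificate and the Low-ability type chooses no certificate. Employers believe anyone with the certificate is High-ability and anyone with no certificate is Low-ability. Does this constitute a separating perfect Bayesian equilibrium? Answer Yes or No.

No

Under these beliefs, the certificate earns wage 12 and no certificate earns wage 6.
High-ability: the certificate nets 12 − 2 = 10; no certificate nets 6. High-ability prefers the certificate.
Low-ability: the certificate nets 12 − 3 = 9; no certificate nets 6. Low-ability would deviate to the certificate.
Low-ability has a profitable deviation, so the profile is not an equilibrium.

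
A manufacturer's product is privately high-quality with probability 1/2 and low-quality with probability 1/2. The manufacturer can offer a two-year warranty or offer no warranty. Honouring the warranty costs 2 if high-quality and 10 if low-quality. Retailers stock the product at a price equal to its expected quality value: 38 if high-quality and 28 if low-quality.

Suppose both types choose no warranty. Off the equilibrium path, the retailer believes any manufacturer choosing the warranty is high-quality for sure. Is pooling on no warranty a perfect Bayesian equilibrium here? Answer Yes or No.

No

On path, the retailer holds the prior and pays 1/2·38 + 1/2·28 = 33. Off path (the warranty), believing high-quality, it pays 38.
high-quality: no warranty nets 33; the warranty nets 38 − 2 = 36. high-quality would deviate.
low-quality: no warranty nets 33; the warranty nets 38 − 10 = 28. low-quality stays.
A type deviates, so pooling fails.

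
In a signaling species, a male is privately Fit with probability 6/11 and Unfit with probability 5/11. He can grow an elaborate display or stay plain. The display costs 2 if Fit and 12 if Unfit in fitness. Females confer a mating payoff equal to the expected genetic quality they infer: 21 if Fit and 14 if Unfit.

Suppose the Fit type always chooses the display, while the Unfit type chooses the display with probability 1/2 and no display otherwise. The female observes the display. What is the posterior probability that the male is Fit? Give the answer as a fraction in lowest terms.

P(the display) = (6/11)·1 + (5/11)·(1/2) = 17/22.
By Bayes' rule, P(Fit | the display) = (6/11) / (17/22) = 12/17.

12/17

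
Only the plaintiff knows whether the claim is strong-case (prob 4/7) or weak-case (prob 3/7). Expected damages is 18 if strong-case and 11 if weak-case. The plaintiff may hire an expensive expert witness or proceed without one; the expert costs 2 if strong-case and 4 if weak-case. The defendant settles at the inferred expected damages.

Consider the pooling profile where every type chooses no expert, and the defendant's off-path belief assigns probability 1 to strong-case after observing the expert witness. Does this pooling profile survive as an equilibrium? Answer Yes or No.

On path, the defendant holds the prior and pays 4/7·18 + 3/7·11 = 15. Off path (the expert witness), believing strong-case, it pays 18.
strong-case: no expert nets 15; the expert witness nets 18 − 2 = 16. strong-case would deviate.
weak-case: no expert nets 15; the expert witness nets 18 − 4 = 14. weak-case stays.
A type deviates, so pooling fails.

No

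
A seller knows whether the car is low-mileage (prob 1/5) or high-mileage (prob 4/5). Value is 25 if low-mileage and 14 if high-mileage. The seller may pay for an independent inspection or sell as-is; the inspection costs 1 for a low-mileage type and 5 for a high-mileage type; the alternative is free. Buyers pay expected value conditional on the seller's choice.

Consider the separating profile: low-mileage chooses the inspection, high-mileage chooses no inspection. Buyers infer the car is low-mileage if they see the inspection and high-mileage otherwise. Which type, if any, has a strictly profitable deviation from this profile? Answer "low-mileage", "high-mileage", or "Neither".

The inspection pays 25; no inspection pays 14.
low-mileage: assigned the inspection, nets 25 − 1 = 24; deviating to no inspection nets 14.
high-mileage: assigned no inspection, nets 14; deviating to the inspection nets 25 − 5 = 20.
The high-mileage type gains 6 by deviating.

high-mileage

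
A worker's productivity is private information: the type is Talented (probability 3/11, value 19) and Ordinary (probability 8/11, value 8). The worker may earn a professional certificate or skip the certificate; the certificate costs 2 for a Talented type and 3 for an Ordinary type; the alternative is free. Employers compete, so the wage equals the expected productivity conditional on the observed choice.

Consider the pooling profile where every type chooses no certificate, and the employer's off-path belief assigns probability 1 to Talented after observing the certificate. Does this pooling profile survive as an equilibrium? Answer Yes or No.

No

On path, the employer holds the prior and pays 3/11·19 + 8/11·8 = 11. Off path (the certificate), believing Talented, it pays 19.
Talented: no certificate nets 11; the certificate nets 19 − 2 = 17. Talented would deviate.
Ordinary: no certificate nets 11; the certificate nets 19 − 3 = 16. Ordinary would deviate.
A type deviates, so pooling fails.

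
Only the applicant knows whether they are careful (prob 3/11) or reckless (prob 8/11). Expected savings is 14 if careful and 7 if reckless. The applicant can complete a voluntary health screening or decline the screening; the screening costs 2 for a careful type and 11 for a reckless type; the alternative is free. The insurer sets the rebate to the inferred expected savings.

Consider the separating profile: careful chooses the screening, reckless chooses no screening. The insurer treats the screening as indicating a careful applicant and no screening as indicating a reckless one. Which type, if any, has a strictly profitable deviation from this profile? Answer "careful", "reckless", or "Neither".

The screening pays 14; no screening pays 7.
careful: assigned the screening, nets 14 − 2 = 12; deviating to no screening nets 7.
reckless: assigned no screening, nets 7; deviating to the screening nets 14 − 11 = 3.
Both types strictly prefer their assigned action; no profitable deviation.

Neither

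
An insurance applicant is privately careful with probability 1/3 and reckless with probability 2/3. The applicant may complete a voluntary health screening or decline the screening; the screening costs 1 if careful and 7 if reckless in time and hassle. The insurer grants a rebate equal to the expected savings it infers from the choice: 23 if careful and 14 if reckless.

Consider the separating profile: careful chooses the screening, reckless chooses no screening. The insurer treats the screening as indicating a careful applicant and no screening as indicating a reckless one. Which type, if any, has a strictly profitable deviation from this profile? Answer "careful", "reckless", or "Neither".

The screening pays 23; no screening pays 14.
careful: assigned the screening, nets 23 − 1 = 22; deviating to no screening nets 14.
reckless: assigned no screening, nets 14; deviating to the screening nets 23 − 7 = 16.
The reckless type gains 2 by deviating.

reckless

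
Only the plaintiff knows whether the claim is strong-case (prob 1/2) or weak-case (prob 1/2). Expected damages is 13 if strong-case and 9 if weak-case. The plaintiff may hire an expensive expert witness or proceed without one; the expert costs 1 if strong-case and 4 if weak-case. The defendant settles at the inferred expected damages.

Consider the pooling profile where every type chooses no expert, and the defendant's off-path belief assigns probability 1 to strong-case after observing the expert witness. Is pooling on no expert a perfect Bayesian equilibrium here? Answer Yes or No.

No

On path, the defendant holds the prior and pays 1/2·13 + 1/2·9 = 11. Off path (the expert witness), believing strong-case, it pays 13.
strong-case: no expert nets 11; the expert witness nets 13 − 1 = 12. strong-case would deviate.
weak-case: no expert nets 11; the expert witness nets 13 − 4 = 9. weak-case stays.
A type deviates, so pooling fails.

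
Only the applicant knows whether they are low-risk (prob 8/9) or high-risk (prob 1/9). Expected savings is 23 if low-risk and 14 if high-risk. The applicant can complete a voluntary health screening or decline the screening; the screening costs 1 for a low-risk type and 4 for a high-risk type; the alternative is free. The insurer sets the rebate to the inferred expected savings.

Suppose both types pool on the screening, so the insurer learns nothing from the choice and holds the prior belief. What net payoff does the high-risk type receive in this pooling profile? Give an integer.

Pooled rebate = 8/9·23 + 1/9·14 = 22.
high-risk pays cost 4 for the screening, so net payoff = 22 − 4 = 18.

18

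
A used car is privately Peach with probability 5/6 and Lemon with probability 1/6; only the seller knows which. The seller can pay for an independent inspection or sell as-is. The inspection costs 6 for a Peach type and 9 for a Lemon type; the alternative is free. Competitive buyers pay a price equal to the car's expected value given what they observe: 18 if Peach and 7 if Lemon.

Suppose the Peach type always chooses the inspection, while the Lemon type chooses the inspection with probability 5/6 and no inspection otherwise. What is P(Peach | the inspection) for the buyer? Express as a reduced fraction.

6/7

P(the inspection) = (5/6)·1 + (1/6)·(5/6) = 35/36.
By Bayes' rule, P(Peach | the inspection) = (5/6) / (35/36) = 6/7.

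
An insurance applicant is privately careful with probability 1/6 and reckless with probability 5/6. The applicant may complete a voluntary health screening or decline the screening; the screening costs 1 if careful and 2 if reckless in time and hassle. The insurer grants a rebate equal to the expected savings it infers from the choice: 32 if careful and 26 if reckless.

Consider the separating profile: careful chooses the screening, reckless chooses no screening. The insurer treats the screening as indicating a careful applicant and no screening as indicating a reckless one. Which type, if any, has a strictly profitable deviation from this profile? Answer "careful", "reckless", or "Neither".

The screening pays 32; no screening pays 26.
careful: assigned the screening, nets 32 − 1 = 31; deviating to no screening nets 26.
reckless: assigned no screening, nets 26; deviating to the screening nets 32 − 2 = 30.
The reckless type gains 4 by deviating.

reckless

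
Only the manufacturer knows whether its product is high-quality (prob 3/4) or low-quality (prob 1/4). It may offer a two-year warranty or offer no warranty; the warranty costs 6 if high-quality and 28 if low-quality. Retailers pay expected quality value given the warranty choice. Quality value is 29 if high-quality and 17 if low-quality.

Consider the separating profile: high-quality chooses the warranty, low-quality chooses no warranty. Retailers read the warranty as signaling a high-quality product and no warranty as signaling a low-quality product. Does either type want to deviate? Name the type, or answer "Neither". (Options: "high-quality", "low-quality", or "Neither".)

The warranty pays 29; no warranty pays 17.
high-quality: assigned the warranty, nets 29 − 6 = 23; deviating to no warranty nets 17.
low-quality: assigned no warranty, nets 17; deviating to the warranty nets 29 − 28 = 1.
Both types strictly prefer their assigned action; no profitable deviation.

Neither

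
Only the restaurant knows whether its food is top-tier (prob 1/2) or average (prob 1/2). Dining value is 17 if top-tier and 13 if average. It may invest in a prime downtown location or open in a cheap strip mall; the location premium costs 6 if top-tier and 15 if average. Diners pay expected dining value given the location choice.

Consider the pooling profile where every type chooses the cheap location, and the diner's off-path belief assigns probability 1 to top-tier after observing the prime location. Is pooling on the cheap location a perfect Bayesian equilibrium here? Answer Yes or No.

On path, the diner holds the prior and pays 1/2·17 + 1/2·13 = 15. Off path (the prime location), believing top-tier, it pays 17.
top-tier: the cheap location nets 15; the prime location nets 17 − 6 = 11. top-tier stays.
average: the cheap location nets 15; the prime location nets 17 − 15 = 2. average stays.
No type deviates, so pooling is sustained.

Yes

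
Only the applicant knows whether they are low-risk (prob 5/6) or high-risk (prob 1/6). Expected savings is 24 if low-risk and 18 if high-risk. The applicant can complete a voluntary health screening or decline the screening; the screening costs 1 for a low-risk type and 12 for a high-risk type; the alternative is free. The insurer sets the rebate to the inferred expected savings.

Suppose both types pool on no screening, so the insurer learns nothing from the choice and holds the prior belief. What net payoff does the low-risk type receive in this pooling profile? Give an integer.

23

Pooled rebate = 5/6·24 + 1/6·18 = 23.
low-risk pays no cost for no screening, so net payoff = 23.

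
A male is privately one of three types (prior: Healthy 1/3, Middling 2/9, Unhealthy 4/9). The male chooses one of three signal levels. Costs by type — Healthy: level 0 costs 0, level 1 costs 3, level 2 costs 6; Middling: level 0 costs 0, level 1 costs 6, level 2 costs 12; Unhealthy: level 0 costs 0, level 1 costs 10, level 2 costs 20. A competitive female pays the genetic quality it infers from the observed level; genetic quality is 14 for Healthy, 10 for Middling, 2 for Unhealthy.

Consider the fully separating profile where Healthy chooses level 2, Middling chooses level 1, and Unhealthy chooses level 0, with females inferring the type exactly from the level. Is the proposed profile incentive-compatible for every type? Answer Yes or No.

Separating mating payoffs: level 2 → 14, level 1 → 10, level 0 → 2.
Healthy (assigned level 2): level 0: 2 − 0 = 2; level 1: 10 − 3 = 7; level 2: 14 − 6 = 8. Healthy stays.
Middling (assigned level 1): level 0: 2 − 0 = 2; level 1: 10 − 6 = 4; level 2: 14 − 12 = 2. Middling stays.
Unhealthy (assigned level 0): level 0: 2 − 0 = 2; level 1: 10 − 10 = 0; level 2: 14 − 20 = -6. Unhealthy stays.
Every type prefers its assigned level; separation holds.

Yes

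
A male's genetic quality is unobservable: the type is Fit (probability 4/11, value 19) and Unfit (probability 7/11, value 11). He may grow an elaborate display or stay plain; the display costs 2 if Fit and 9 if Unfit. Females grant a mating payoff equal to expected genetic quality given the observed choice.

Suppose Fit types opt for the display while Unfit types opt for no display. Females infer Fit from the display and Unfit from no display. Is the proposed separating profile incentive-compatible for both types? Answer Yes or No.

Yes

Under these beliefs, the display earns mating payoff 19 and no display earns mating payoff 11.
Fit: the display nets 19 − 2 = 17; no display nets 11. Fit prefers the display.
Unfit: the display nets 19 − 9 = 10; no display nets 11. Unfit prefers no display.
Neither type deviates, so the separating profile is an equilibrium.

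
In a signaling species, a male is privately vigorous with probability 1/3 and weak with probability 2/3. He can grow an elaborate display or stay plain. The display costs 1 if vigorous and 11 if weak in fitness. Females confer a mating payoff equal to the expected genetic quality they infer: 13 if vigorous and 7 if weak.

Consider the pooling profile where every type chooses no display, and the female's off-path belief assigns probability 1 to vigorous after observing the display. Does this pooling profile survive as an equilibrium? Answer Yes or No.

No

On path, the female holds the prior and pays 1/3·13 + 2/3·7 = 9. Off path (the display), believing vigorous, it pays 13.
vigorous: no display nets 9; the display nets 13 − 1 = 12. vigorous would deviate.
weak: no display nets 9; the display nets 13 − 11 = 2. weak stays.
A type deviates, so pooling fails.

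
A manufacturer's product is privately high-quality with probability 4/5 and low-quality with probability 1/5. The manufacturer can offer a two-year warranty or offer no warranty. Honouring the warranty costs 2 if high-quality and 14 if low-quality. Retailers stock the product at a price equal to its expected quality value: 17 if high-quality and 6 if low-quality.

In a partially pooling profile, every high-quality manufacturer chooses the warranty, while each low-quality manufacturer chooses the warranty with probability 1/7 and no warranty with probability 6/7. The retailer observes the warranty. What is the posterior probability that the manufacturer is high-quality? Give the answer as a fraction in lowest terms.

28/29

P(the warranty) = (4/5)·1 + (1/5)·(1/7) = 29/35.
By Bayes' rule, P(high-quality | the warranty) = (4/5) / (29/35) = 28/29.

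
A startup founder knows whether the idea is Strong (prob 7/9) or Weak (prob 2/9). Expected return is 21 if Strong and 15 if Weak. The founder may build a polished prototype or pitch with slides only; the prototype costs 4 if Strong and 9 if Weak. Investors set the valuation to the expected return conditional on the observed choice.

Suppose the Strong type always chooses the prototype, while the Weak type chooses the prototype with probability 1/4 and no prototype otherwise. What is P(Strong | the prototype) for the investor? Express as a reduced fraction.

P(the prototype) = (7/9)·1 + (2/9)·(1/4) = 5/6.
By Bayes' rule, P(Strong | the prototype) = (7/9) / (5/6) = 14/15.

14/15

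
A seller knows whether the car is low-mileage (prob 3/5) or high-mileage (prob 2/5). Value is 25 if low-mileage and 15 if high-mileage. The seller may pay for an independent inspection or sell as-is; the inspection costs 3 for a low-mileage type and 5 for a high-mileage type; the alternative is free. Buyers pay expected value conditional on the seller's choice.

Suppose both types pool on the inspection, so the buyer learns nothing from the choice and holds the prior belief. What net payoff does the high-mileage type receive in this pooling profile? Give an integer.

16

Pooled price = 3/5·25 + 2/5·15 = 21.
high-mileage pays cost 5 for the inspection, so net payoff = 21 − 5 = 16.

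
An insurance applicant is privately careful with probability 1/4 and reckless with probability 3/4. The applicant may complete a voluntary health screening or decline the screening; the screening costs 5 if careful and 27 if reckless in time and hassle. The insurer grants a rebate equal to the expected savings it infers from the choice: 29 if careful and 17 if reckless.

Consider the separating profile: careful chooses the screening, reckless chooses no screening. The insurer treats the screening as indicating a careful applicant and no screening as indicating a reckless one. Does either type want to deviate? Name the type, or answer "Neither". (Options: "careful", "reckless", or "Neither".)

The screening pays 29; no screening pays 17.
careful: assigned the screening, nets 29 − 5 = 24; deviating to no screening nets 17.
reckless: assigned no screening, nets 17; deviating to the screening nets 29 − 27 = 2.
Both types strictly prefer their assigned action; no profitable deviation.

Neither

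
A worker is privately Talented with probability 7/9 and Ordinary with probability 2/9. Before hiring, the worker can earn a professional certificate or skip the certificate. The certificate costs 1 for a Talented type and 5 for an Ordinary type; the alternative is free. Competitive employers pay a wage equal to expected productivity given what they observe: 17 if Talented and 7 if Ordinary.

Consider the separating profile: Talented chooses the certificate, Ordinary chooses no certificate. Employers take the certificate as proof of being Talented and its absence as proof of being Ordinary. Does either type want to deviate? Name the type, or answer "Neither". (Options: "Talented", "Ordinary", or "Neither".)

The certificate pays 17; no certificate pays 7.
Talented: assigned the certificate, nets 17 − 1 = 16; deviating to no certificate nets 7.
Ordinary: assigned no certificate, nets 7; deviating to the certificate nets 17 − 5 = 12.
The Ordinary type gains 5 by deviating.

Ordinary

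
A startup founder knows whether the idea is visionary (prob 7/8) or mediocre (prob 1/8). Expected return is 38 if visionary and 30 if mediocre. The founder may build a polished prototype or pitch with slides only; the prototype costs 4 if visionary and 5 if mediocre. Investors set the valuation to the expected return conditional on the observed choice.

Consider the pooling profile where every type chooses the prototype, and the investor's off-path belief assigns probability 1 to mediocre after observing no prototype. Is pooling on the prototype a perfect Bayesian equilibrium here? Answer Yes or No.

Yes

On path, the investor holds the prior and pays 7/8·38 + 1/8·30 = 37. Off path (no prototype), believing mediocre, it pays 30.
visionary: the prototype nets 37 − 4 = 33; no prototype nets 30. visionary stays.
mediocre: the prototype nets 37 − 5 = 32; no prototype nets 30. mediocre stays.
No type deviates, so pooling is sustained.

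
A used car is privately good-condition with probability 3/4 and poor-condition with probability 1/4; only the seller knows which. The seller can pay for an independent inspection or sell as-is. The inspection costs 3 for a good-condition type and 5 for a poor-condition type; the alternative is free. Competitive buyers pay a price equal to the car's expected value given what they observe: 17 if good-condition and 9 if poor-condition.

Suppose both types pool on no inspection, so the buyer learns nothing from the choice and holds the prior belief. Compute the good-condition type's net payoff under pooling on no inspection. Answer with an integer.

15

Pooled price = 3/4·17 + 1/4·9 = 15.
good-condition pays no cost for no inspection, so net payoff = 15.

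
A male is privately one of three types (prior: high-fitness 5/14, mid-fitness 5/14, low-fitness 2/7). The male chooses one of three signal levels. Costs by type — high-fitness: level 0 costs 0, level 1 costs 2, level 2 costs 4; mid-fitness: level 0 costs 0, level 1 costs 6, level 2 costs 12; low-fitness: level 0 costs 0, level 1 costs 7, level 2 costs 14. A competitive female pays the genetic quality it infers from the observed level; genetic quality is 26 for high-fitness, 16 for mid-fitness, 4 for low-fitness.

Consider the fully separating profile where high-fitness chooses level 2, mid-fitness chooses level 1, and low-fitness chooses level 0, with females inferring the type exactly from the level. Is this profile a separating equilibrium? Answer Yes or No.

No

Separating mating payoffs: level 2 → 26, level 1 → 16, level 0 → 4.
high-fitness (assigned level 2): level 0: 4 − 0 = 4; level 1: 16 − 2 = 14; level 2: 26 − 4 = 22. high-fitness stays.
mid-fitness (assigned level 1): level 0: 4 − 0 = 4; level 1: 16 − 6 = 10; level 2: 26 − 12 = 14. mid-fitness prefers level 2.
low-fitness (assigned level 0): level 0: 4 − 0 = 4; level 1: 16 − 7 = 9; level 2: 26 − 14 = 12. low-fitness prefers level 2.
At least one type deviates; the separating profile fails.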